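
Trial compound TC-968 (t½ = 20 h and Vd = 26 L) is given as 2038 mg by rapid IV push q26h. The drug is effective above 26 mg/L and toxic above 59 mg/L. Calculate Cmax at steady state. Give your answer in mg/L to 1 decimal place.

132.0 mg/L

τ/t½ = 26/20 ≈ 1.3, so fraction remaining f = (1/2)^(26/20) ≈ 0.4061.
Accumulation ratio R = 1/(1 − f) ≈ 1/0.5939 ≈ 1.6838.
Each bolus raises the concentration by D/Vd = 2038/26 ≈ 78.385 mg/L.
Cmax,ss = C₀/(1 − f) ≈ 78.385/0.5939 ≈ 131.983 mg/L.
Peak 132.0 mg/L vs MTC 59 mg/L: exceeds toxic threshold.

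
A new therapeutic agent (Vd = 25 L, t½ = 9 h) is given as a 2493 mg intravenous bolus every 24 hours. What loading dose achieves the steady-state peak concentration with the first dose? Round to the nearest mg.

f = (1/2)^(24/9) ≈ 0.157490; accumulation ratio R = 1/(1−f) ≈ 1.18693.
Loading dose to hit Cmax,ss on first dose: D_load = D_maint·R ≈ 2493 × 1.18693 ≈ 2959.02 mg.

2959 mg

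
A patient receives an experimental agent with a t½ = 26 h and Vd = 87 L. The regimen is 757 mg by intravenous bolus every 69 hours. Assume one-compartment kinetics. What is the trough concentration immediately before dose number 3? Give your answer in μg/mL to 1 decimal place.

f = (1/2)^(τ/t½) = (1/2)^(69/26) ≈ 0.1589.
C₀ = D/Vd = 757/87 ≈ 8.701 μg/mL.
Before the 3rd dose, 2 doses have been given. Superposition: Cmin = C₀·(f + f²).
≈ 8.701 × (0.1589 + 0.0252) ≈ 8.701 × 0.1841 ≈ 1.602 μg/mL.

1.6 μg/mL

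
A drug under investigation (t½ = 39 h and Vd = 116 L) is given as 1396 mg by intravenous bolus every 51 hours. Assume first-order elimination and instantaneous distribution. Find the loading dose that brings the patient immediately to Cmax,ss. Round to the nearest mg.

f = (1/2)^(51/39) ≈ 0.403967; accumulation ratio R = 1/(1−f) ≈ 1.67776.
Loading dose to hit Cmax,ss on first dose: D_load = D_maint·R ≈ 1396 × 1.67776 ≈ 2342.15 mg.

2342 mg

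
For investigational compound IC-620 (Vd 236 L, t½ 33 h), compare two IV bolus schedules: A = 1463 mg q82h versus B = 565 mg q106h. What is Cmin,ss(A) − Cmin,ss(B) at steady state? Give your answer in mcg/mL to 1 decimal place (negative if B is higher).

1.1 mcg/mL

Regimen A: f = (1/2)^(82/33) ≈ 0.1786; Cmin,ss = (1463/236)·f/(1−f) ≈ 1.348 mcg/mL.
Regimen B: f = (1/2)^(106/33) ≈ 0.1079; Cmin,ss = (565/236)·f/(1−f) ≈ 0.290 mcg/mL.
Difference ≈ 1.348 − 0.290 ≈ 1.058 mcg/mL.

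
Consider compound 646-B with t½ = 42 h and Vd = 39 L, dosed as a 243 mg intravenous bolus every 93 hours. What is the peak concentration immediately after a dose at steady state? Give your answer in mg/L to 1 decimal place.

7.9 mg/L

k = ln2/t½ = ln2/42 ≈ 0.016504 h⁻¹; fraction remaining f = e^(−kτ) = e^(−0.016504×93) ≈ 0.2155.
At steady state, accumulation factor R = 1/(1 − e^(−kτ)) ≈ 1.2747.
Single-dose peak C₀ = D/Vd = 243/39 ≈ 6.231 mg/L.
Steady-state peak Cmax,ss = C₀·R ≈ 6.231 × 1.2747 ≈ 7.943 mg/L.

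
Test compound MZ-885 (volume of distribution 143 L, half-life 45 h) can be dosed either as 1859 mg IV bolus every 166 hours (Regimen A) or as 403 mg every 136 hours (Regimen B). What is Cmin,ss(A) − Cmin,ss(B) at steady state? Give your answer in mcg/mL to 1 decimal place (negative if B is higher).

Regimen A: f = (1/2)^(166/45) ≈ 0.0775; Cmin,ss = (1859/143)·f/(1−f) ≈ 1.092 mcg/mL.
Regimen B: f = (1/2)^(136/45) ≈ 0.1231; Cmin,ss = (403/143)·f/(1−f) ≈ 0.396 mcg/mL.
Difference ≈ 1.092 − 0.396 ≈ 0.696 mcg/mL.

0.7 mcg/mL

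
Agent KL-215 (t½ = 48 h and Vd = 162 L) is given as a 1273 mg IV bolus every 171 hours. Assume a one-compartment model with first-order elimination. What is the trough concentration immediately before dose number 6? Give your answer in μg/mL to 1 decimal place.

0.7 μg/mL

f = (1/2)^(τ/t½) = (1/2)^(171/48) ≈ 0.0846.
C₀ = D/Vd = 1273/162 ≈ 7.858 μg/mL.
Before the 6th dose, 5 doses have been given. Superposition: Cmin = C₀·(f + f² + … + f^5).
≈ 7.858 × (0.0846 + 0.0072 + 0.0006 + 0.0001 + 0.0000) ≈ 7.858 × 0.0925 ≈ 0.727 μg/mL.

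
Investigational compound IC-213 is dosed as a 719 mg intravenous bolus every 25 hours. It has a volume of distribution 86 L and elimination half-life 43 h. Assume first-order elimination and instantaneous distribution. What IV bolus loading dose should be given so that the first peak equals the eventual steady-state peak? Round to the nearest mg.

f = (1/2)^(25/43) ≈ 0.668317; accumulation ratio R = 1/(1−f) ≈ 3.01493.
Loading dose to hit Cmax,ss on first dose: D_load = D_maint·R ≈ 719 × 3.01493 ≈ 2167.73 mg.

2168 mg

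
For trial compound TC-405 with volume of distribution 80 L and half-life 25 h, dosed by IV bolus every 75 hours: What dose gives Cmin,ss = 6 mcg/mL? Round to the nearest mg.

3360 mg

τ/t½ = 75/25 ≈ 3, so f = (1/2)^(75/25) ≈ 0.125000.
Cmin,ss = (D/Vd)·f/(1−f), so D = Cmin,ss·Vd·(1−f)/f.
D = 6 × 80 × (1−f)/f ≈ 6 × 80 × 7.00000 ≈ 3360.00 mg.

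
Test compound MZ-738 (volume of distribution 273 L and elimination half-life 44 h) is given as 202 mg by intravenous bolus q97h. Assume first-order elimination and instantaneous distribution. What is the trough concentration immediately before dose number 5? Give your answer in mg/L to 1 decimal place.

f = (1/2)^(τ/t½) = (1/2)^(97/44) ≈ 0.2170.
C₀ = D/Vd = 202/273 ≈ 0.740 mg/L.
Before the 5th dose, 4 doses have been given. Superposition: Cmin = C₀·(f + f² + … + f^4).
≈ 0.740 × (0.2170 + 0.0471 + 0.0102 + 0.0022) ≈ 0.740 × 0.2765 ≈ 0.205 mg/L.

0.2 mg/L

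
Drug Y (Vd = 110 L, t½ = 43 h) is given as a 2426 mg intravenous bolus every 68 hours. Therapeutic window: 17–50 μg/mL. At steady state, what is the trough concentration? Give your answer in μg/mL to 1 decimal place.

k = ln2/t½ = ln2/43 ≈ 0.016120 h⁻¹; fraction remaining f = e^(−kτ) = e^(−0.016120×68) ≈ 0.3342.
Accumulation ratio R = 1/(1 − f) ≈ 1/0.6658 ≈ 1.5020.
Single-dose peak C₀ = D/Vd = 2426/110 ≈ 22.055 μg/mL.
Cmax,ss = C₀/(1 − f) ≈ 22.055/0.6658 ≈ 33.126 μg/mL.
Steady-state trough Cmin,ss = Cmax,ss·f ≈ 33.126 × 0.3342 ≈ 11.071 μg/mL.
Trough 11.1 μg/mL vs MEC 17 μg/mL: subtherapeutic.

11.1 μg/mL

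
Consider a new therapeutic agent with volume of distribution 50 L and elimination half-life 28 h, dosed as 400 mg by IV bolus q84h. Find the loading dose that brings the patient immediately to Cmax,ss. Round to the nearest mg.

457 mg

f = (1/2)^(84/28) ≈ 0.125000; accumulation ratio R = 1/(1−f) ≈ 1.14286.
Loading dose to hit Cmax,ss on first dose: D_load = D_maint·R ≈ 400 × 1.14286 ≈ 457.14 mg.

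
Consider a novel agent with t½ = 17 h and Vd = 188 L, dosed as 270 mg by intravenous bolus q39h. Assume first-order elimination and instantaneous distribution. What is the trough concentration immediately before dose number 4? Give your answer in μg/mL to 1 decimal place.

f = (1/2)^(τ/t½) = (1/2)^(39/17) ≈ 0.2039.
C₀ = D/Vd = 270/188 ≈ 1.436 μg/mL.
Before the 4th dose, 3 doses have been given. Superposition: Cmin = C₀·(f + f² + … + f^3).
≈ 1.436 × (0.2039 + 0.0416 + 0.0085) ≈ 1.436 × 0.2540 ≈ 0.365 μg/mL.

0.4 μg/mL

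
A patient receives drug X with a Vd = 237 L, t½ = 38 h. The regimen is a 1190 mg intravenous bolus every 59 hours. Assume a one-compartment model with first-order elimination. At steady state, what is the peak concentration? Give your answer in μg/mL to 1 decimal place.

7.6 μg/mL

τ/t½ = 59/38 ≈ 1.5526, so fraction remaining f = (1/2)^(59/38) ≈ 0.3409.
Accumulation ratio R = 1/(1 − f) ≈ 1/0.6591 ≈ 1.5172.
Single-dose peak C₀ = D/Vd = 1190/237 ≈ 5.021 μg/mL.
Steady-state peak Cmax,ss = C₀·R ≈ 5.021 × 1.5172 ≈ 7.618 μg/mL.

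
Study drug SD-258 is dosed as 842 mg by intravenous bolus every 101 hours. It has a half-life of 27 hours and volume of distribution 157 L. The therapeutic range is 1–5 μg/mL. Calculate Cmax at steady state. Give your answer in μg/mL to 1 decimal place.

5.8 μg/mL

τ/t½ = 101/27 ≈ 3.7407, so fraction remaining f = (1/2)^(101/27) ≈ 0.0748.
Accumulation ratio R = 1/(1 − f) ≈ 1/0.9252 ≈ 1.0808.
Each bolus raises the concentration by D/Vd = 842/157 ≈ 5.363 μg/mL.
Steady-state peak Cmax,ss = C₀·R ≈ 5.363 × 1.0808 ≈ 5.796 μg/mL.
Peak 5.8 μg/mL vs MTC 5 μg/mL: exceeds toxic threshold.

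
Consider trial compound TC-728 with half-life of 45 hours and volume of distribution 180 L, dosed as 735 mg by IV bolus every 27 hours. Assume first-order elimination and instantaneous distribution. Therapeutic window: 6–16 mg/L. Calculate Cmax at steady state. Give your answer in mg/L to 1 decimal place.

12.0 mg/L

k = ln2/t½ = ln2/45 ≈ 0.015403 h⁻¹; fraction remaining f = e^(−kτ) = e^(−0.015403×27) ≈ 0.6598.
Accumulation ratio R = 1/(1 − f) ≈ 1/0.3402 ≈ 2.9394.
Each bolus raises the concentration by D/Vd = 735/180 ≈ 4.083 mg/L.
Steady-state peak Cmax,ss = C₀·R ≈ 4.083 × 2.9394 ≈ 12.002 mg/L.
Peak 12.0 mg/L vs MTC 16 mg/L: below toxic threshold.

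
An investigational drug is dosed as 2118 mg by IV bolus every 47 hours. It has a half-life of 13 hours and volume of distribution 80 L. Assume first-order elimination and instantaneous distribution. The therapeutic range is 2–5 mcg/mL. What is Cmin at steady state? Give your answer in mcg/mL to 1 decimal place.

2.4 mcg/mL

k = ln2/t½ = ln2/13 ≈ 0.053319 h⁻¹; fraction remaining f = e^(−kτ) = e^(−0.053319×47) ≈ 0.0816.
Accumulation ratio R = 1/(1 − f) ≈ 1/0.9184 ≈ 1.0889.
Single-dose peak C₀ = D/Vd = 2118/80 ≈ 26.475 mcg/mL.
Steady-state peak Cmax,ss = C₀·R ≈ 26.475 × 1.0889 ≈ 28.829 mcg/mL.
Steady-state trough Cmin,ss = Cmax,ss·f ≈ 28.829 × 0.0816 ≈ 2.352 mcg/mL.
Trough 2.4 mcg/mL vs MEC 2 mcg/mL: adequate.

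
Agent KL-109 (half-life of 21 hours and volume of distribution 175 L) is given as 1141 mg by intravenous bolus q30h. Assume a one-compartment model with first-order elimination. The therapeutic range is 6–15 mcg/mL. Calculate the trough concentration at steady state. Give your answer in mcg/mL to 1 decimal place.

3.9 mcg/mL

τ/t½ = 30/21 ≈ 1.4286, so fraction remaining f = (1/2)^(30/21) ≈ 0.3715.
Single-dose peak C₀ = D/Vd = 1141/175 ≈ 6.520 mcg/mL.
Steady-state trough Cmin,ss = C₀·f/(1−f) ≈ 6.520 × 0.3715/0.6285 ≈ 3.854 mcg/mL.
Trough 3.9 mcg/mL vs MEC 6 mcg/mL: subtherapeutic.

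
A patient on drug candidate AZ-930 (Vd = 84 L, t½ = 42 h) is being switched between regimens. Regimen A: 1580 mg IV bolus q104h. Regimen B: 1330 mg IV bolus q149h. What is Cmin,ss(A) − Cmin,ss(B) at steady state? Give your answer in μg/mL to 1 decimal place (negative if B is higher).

Regimen A: f = (1/2)^(104/42) ≈ 0.1797; Cmin,ss = (1580/84)·f/(1−f) ≈ 4.121 μg/mL.
Regimen B: f = (1/2)^(149/42) ≈ 0.0855; Cmin,ss = (1330/84)·f/(1−f) ≈ 1.480 μg/mL.
Difference ≈ 4.121 − 1.480 ≈ 2.641 μg/mL.

2.6 μg/mL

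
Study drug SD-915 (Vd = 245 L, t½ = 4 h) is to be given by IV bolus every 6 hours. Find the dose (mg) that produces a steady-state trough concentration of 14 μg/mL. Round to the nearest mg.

τ/t½ = 6/4 ≈ 1.5, so f = (1/2)^(6/4) ≈ 0.353553.
Cmin,ss = (D/Vd)·f/(1−f), so D = Cmin,ss·Vd·(1−f)/f.
D = 14 × 245 × (1−f)/f ≈ 14 × 245 × 1.82843 ≈ 6271.51 mg.

6272 mg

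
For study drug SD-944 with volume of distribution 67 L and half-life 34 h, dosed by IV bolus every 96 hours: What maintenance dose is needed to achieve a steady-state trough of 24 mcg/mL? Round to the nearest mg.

9775 mg

τ/t½ = 96/34 ≈ 2.8235, so f = (1/2)^(96/34) ≈ 0.141264.
Cmin,ss = (D/Vd)·f/(1−f), so D = Cmin,ss·Vd·(1−f)/f.
D = 24 × 67 × (1−f)/f ≈ 24 × 67 × 6.07894 ≈ 9774.94 mg.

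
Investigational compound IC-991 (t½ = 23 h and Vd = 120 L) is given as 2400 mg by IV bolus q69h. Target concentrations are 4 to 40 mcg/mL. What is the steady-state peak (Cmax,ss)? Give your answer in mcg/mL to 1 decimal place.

τ = 69 h = 3 half-lives, so f = (1/2)^3 = 0.125.
Accumulation ratio R = 1/(1 − f) = 1/0.875 = 8/7.
Single-dose peak C₀ = D/Vd = 2400/120 = 20 mcg/mL.
Steady-state peak Cmax,ss = C₀·R = 20 × 8/7 ≈ 22.857 mcg/mL.
Peak 22.9 mcg/mL vs MTC 40 mcg/mL: below toxic threshold.

22.9 mcg/mL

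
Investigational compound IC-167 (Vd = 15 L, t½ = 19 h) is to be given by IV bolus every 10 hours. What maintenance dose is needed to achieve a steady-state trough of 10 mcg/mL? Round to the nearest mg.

66 mg

τ/t½ = 10/19 ≈ 0.52632, so f = (1/2)^(10/19) ≈ 0.694326.
Cmin,ss = (D/Vd)·f/(1−f), so D = Cmin,ss·Vd·(1−f)/f.
D = 10 × 15 × (1−f)/f ≈ 10 × 15 × 0.44025 ≈ 66.04 mg.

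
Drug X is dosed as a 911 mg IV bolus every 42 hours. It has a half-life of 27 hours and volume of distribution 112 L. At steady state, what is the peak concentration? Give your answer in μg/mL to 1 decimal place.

Over one 42-h interval, 42/27 ≈ 1.5556 half-lives elapse, leaving f ≈ 0.3402 of each dose.
Accumulation ratio R = 1/(1 − f) ≈ 1/0.6598 ≈ 1.5156.
Each bolus raises the concentration by D/Vd = 911/112 ≈ 8.134 μg/mL.
Cmax,ss = C₀/(1 − f) ≈ 8.134/0.6598 ≈ 12.328 μg/mL.

12.3 μg/mL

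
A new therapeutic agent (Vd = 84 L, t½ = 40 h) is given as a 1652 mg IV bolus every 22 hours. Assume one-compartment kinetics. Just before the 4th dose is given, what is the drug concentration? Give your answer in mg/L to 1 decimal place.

28.9 mg/L

f = (1/2)^(τ/t½) = (1/2)^(22/40) ≈ 0.6830.
C₀ = D/Vd = 1652/84 ≈ 19.667 mg/L.
Before the 4th dose, 3 doses have been given. Superposition: Cmin = C₀·(f + f² + … + f^3).
≈ 19.667 × (0.6830 + 0.4665 + 0.3186) ≈ 19.667 × 1.4681 ≈ 28.873 mg/L.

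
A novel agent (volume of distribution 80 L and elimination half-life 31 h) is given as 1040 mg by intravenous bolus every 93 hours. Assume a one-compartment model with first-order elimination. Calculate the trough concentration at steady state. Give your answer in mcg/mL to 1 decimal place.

1.9 mcg/mL

τ = 93 h = 3 half-lives, so f = (1/2)^3 = 0.125.
At steady state, R = 1/(1 − 0.125) = 8/7.
Single-dose peak C₀ = D/Vd = 1040/80 = 13 mcg/mL.
Steady-state peak Cmax,ss = C₀·R = 13 × 8/7 ≈ 14.857 mcg/mL.
Steady-state trough Cmin,ss = Cmax,ss·f ≈ 14.857 × 0.125 ≈ 1.857 mcg/mL.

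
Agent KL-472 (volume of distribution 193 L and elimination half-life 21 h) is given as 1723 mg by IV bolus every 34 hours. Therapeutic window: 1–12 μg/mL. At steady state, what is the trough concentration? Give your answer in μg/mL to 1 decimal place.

4.3 μg/mL

τ/t½ = 34/21 ≈ 1.619, so fraction remaining f = (1/2)^(34/21) ≈ 0.3256.
Single-dose peak C₀ = D/Vd = 1723/193 ≈ 8.927 μg/mL.
Steady-state trough Cmin,ss = C₀·f/(1−f) ≈ 8.927 × 0.3256/0.6744 ≈ 4.310 μg/mL.
Trough 4.3 μg/mL vs MEC 1 μg/mL: adequate.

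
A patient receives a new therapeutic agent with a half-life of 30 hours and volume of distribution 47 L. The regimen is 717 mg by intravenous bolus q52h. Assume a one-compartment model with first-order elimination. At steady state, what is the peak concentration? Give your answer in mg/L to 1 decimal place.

τ/t½ = 52/30 ≈ 1.7333, so fraction remaining f = (1/2)^(52/30) ≈ 0.3008.
At steady state, accumulation factor R = 1/(1 − e^(−kτ)) ≈ 1.4302.
Each bolus raises the concentration by D/Vd = 717/47 ≈ 15.255 mg/L.
Steady-state peak Cmax,ss = C₀·R ≈ 15.255 × 1.4302 ≈ 21.818 mg/L.

21.8 mg/L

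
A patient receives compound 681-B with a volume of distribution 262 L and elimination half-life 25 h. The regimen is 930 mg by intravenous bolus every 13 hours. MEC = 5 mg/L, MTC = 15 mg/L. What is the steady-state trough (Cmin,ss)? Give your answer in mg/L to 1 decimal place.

k = ln2/t½ = ln2/25 ≈ 0.027726 h⁻¹; fraction remaining f = e^(−kτ) = e^(−0.027726×13) ≈ 0.6974.
At steady state, accumulation factor R = 1/(1 − e^(−kτ)) ≈ 3.3047.
Single-dose peak C₀ = D/Vd = 930/262 ≈ 3.550 mg/L.
Cmax,ss = C₀/(1 − f) ≈ 3.550/0.3026 ≈ 11.732 mg/L.
One interval later, Cmin,ss = Cmax,ss·e^(−kτ) ≈ 11.732 × 0.6974 ≈ 8.182 mg/L.
Trough 8.2 mg/L vs MEC 5 mg/L: adequate.

8.2 mg/L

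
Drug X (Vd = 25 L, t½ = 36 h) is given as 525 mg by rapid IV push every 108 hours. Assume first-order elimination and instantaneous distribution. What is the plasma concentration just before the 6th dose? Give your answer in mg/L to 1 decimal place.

3.0 mg/L

f = (1/2)^(τ/t½) = (1/2)^(108/36) ≈ 0.1250.
C₀ = D/Vd = 525/25 ≈ 21.000 mg/L.
Before the 6th dose, 5 doses have been given. Superposition: Cmin = C₀·(f + f² + … + f^5).
≈ 21.000 × (0.1250 + 0.0156 + 0.0020 + 0.0002 + 0.0000) ≈ 21.000 × 0.1428 ≈ 2.999 mg/L.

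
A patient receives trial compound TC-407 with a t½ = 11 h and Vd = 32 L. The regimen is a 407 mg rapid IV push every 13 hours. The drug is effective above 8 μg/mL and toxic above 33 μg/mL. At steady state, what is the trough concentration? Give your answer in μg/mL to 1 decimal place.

10.0 μg/mL

τ/t½ = 13/11 ≈ 1.1818, so fraction remaining f = (1/2)^(13/11) ≈ 0.4408.
At steady state, accumulation factor R = 1/(1 − e^(−kτ)) ≈ 1.7883.
Each bolus raises the concentration by D/Vd = 407/32 ≈ 12.719 μg/mL.
Steady-state peak Cmax,ss = C₀·R ≈ 12.719 × 1.7883 ≈ 22.745 μg/mL.
Steady-state trough Cmin,ss = Cmax,ss·f ≈ 22.745 × 0.4408 ≈ 10.026 μg/mL.
Trough 10.0 μg/mL vs MEC 8 μg/mL: adequate.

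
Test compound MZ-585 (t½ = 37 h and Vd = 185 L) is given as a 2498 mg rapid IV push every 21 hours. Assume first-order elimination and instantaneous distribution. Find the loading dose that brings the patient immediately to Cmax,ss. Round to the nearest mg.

f = (1/2)^(21/37) ≈ 0.674753; accumulation ratio R = 1/(1−f) ≈ 3.07459.
Loading dose to hit Cmax,ss on first dose: D_load = D_maint·R ≈ 2498 × 3.07459 ≈ 7680.33 mg.

7680 mg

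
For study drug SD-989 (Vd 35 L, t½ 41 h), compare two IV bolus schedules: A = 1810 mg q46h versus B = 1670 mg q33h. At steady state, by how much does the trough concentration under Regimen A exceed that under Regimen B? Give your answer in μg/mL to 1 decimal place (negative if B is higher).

-19.9 μg/mL

Regimen A: f = (1/2)^(46/41) ≈ 0.4595; Cmin,ss = (1810/35)·f/(1−f) ≈ 43.964 μg/mL.
Regimen B: f = (1/2)^(33/41) ≈ 0.5724; Cmin,ss = (1670/35)·f/(1−f) ≈ 63.872 μg/mL.
Difference ≈ 43.964 − 63.872 ≈ -19.908 μg/mL.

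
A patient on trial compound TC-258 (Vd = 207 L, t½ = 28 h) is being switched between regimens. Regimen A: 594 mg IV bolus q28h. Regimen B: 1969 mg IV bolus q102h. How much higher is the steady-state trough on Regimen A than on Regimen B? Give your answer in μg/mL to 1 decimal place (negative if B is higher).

Regimen A: f = (1/2)^(28/28) ≈ 0.5000; Cmin,ss = (594/207)·f/(1−f) ≈ 2.870 μg/mL.
Regimen B: f = (1/2)^(102/28) ≈ 0.0801; Cmin,ss = (1969/207)·f/(1−f) ≈ 0.828 μg/mL.
Difference ≈ 2.870 − 0.828 ≈ 2.042 μg/mL.

2.0 μg/mL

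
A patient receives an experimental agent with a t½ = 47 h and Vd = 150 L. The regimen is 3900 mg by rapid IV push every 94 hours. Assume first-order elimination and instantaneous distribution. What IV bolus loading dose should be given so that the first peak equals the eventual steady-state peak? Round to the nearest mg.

5200 mg

f = (1/2)^(94/47) ≈ 0.250000; accumulation ratio R = 1/(1−f) ≈ 1.33333.
Loading dose to hit Cmax,ss on first dose: D_load = D_maint·R ≈ 3900 × 1.33333 ≈ 5199.99 mg.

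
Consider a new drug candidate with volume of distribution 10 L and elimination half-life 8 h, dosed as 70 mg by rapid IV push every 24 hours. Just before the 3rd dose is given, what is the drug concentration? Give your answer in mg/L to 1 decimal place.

f = (1/2)^(τ/t½) = (1/2)^(24/8) ≈ 0.1250.
C₀ = D/Vd = 70/10 ≈ 7.000 mg/L.
Before the 3rd dose, 2 doses have been given. Superposition: Cmin = C₀·(f + f²).
≈ 7.000 × (0.1250 + 0.0156) ≈ 7.000 × 0.1406 ≈ 0.984 mg/L.

1.0 mg/L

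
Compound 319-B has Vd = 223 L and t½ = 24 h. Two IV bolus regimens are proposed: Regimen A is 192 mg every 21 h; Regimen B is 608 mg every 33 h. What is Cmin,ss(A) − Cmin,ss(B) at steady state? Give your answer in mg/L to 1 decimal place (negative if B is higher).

Regimen A: f = (1/2)^(21/24) ≈ 0.5453; Cmin,ss = (192/223)·f/(1−f) ≈ 1.033 mg/L.
Regimen B: f = (1/2)^(33/24) ≈ 0.3856; Cmin,ss = (608/223)·f/(1−f) ≈ 1.711 mg/L.
Difference ≈ 1.033 − 1.711 ≈ -0.678 mg/L.

-0.7 mg/L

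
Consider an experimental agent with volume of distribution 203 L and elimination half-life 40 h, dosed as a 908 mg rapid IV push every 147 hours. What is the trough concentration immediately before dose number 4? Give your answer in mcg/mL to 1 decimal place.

0.4 mcg/mL

f = (1/2)^(τ/t½) = (1/2)^(147/40) ≈ 0.0783.
C₀ = D/Vd = 908/203 ≈ 4.473 mcg/mL.
Before the 4th dose, 3 doses have been given. Superposition: Cmin = C₀·(f + f² + … + f^3).
≈ 4.473 × (0.0783 + 0.0061 + 0.0005) ≈ 4.473 × 0.0849 ≈ 0.380 mcg/mL.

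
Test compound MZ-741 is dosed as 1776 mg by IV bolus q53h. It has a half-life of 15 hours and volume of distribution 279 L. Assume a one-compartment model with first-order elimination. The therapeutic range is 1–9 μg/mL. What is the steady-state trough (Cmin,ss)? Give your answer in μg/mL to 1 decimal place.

0.6 μg/mL

k = ln2/t½ = ln2/15 ≈ 0.046210 h⁻¹; fraction remaining f = e^(−kτ) = e^(−0.046210×53) ≈ 0.0864.
Each bolus raises the concentration by D/Vd = 1776/279 ≈ 6.366 μg/mL.
Steady-state trough Cmin,ss = C₀·f/(1−f) ≈ 6.366 × 0.0864/0.9136 ≈ 0.602 μg/mL.
Trough 0.6 μg/mL vs MEC 1 μg/mL: subtherapeutic.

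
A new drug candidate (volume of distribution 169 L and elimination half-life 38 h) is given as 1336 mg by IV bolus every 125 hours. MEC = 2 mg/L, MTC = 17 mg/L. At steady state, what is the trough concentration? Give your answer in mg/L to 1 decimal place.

Over one 125-h interval, 125/38 ≈ 3.2895 half-lives elapse, leaving f ≈ 0.1023 of each dose.
Single-dose peak C₀ = D/Vd = 1336/169 ≈ 7.905 mg/L.
Steady-state trough Cmin,ss = C₀·f/(1−f) ≈ 7.905 × 0.1023/0.8977 ≈ 0.901 mg/L.
Trough 0.9 mg/L vs MEC 2 mg/L: subtherapeutic.

0.9 mg/L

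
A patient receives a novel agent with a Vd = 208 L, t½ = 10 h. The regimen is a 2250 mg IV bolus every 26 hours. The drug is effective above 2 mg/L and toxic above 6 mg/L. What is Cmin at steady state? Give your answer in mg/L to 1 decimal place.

2.1 mg/L

Over one 26-h interval, 26/10 ≈ 2.6 half-lives elapse, leaving f ≈ 0.1649 of each dose.
At steady state, accumulation factor R = 1/(1 − e^(−kτ)) ≈ 1.1975.
Single-dose peak C₀ = D/Vd = 2250/208 ≈ 10.817 mg/L.
Steady-state peak Cmax,ss = C₀·R ≈ 10.817 × 1.1975 ≈ 12.953 mg/L.
One interval later, Cmin,ss = Cmax,ss·e^(−kτ) ≈ 12.953 × 0.1649 ≈ 2.136 mg/L.
Trough 2.1 mg/L vs MEC 2 mg/L: adequate.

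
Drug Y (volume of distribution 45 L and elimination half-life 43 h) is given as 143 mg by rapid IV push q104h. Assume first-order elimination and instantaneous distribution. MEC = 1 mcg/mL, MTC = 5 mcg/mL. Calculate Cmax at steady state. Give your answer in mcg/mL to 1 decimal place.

τ/t½ = 104/43 ≈ 2.4186, so fraction remaining f = (1/2)^(104/43) ≈ 0.1870.
Accumulation ratio R = 1/(1 − f) ≈ 1/0.8130 ≈ 1.2300.
Single-dose peak C₀ = D/Vd = 143/45 ≈ 3.178 mcg/mL.
Steady-state peak Cmax,ss = C₀·R ≈ 3.178 × 1.2300 ≈ 3.909 mcg/mL.
Peak 3.9 mcg/mL vs MTC 5 mcg/mL: below toxic threshold.

3.9 mcg/mL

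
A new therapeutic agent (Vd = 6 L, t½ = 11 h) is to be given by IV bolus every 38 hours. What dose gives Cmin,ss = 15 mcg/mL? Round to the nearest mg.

τ/t½ = 38/11 ≈ 3.4545, so f = (1/2)^(38/11) ≈ 0.091218.
Cmin,ss = (D/Vd)·f/(1−f), so D = Cmin,ss·Vd·(1−f)/f.
D = 15 × 6 × (1−f)/f ≈ 15 × 6 × 9.96275 ≈ 896.65 mg.

897 mg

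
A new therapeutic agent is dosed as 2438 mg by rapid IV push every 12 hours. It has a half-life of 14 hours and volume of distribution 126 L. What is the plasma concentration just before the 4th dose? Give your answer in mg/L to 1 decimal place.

f = (1/2)^(τ/t½) = (1/2)^(12/14) ≈ 0.5520.
C₀ = D/Vd = 2438/126 ≈ 19.349 mg/L.
Before the 4th dose, 3 doses have been given. Superposition: Cmin = C₀·(f + f² + … + f^3).
≈ 19.349 × (0.5520 + 0.3047 + 0.1682) ≈ 19.349 × 1.0249 ≈ 19.831 mg/L.

19.8 mg/L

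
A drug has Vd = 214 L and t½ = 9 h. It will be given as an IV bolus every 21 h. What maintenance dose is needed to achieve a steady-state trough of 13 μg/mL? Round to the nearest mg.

11238 mg

τ/t½ = 21/9 ≈ 2.3333, so f = (1/2)^(21/9) ≈ 0.198425.
Cmin,ss = (D/Vd)·f/(1−f), so D = Cmin,ss·Vd·(1−f)/f.
D = 13 × 214 × (1−f)/f ≈ 13 × 214 × 4.03969 ≈ 11238.42 mg.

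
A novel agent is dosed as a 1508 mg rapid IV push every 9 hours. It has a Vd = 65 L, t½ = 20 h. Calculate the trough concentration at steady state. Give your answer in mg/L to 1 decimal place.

k = ln2/t½ = ln2/20 ≈ 0.034657 h⁻¹; fraction remaining f = e^(−kτ) = e^(−0.034657×9) ≈ 0.7320.
Single-dose peak C₀ = D/Vd = 1508/65 ≈ 23.200 mg/L.
Steady-state trough Cmin,ss = C₀·f/(1−f) ≈ 23.200 × 0.7320/0.2680 ≈ 63.367 mg/L.

63.4 mg/L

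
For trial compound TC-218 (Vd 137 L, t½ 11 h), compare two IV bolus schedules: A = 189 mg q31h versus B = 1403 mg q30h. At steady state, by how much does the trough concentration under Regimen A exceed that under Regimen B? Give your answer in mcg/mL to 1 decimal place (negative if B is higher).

-1.6 mcg/mL

Regimen A: f = (1/2)^(31/11) ≈ 0.1418; Cmin,ss = (189/137)·f/(1−f) ≈ 0.228 mcg/mL.
Regimen B: f = (1/2)^(30/11) ≈ 0.1510; Cmin,ss = (1403/137)·f/(1−f) ≈ 1.821 mcg/mL.
Difference ≈ 0.228 − 1.821 ≈ -1.593 mcg/mL.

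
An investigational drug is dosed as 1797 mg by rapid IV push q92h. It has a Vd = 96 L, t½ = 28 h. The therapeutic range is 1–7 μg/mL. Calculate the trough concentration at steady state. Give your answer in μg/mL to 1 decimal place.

τ/t½ = 92/28 ≈ 3.2857, so fraction remaining f = (1/2)^(92/28) ≈ 0.1025.
At steady state, accumulation factor R = 1/(1 − e^(−kτ)) ≈ 1.1142.
Each bolus raises the concentration by D/Vd = 1797/96 ≈ 18.719 μg/mL.
Cmax,ss = C₀/(1 − f) ≈ 18.719/0.8975 ≈ 20.857 μg/mL.
Steady-state trough Cmin,ss = Cmax,ss·f ≈ 20.857 × 0.1025 ≈ 2.138 μg/mL.
Trough 2.1 μg/mL vs MEC 1 μg/mL: adequate.

2.1 μg/mL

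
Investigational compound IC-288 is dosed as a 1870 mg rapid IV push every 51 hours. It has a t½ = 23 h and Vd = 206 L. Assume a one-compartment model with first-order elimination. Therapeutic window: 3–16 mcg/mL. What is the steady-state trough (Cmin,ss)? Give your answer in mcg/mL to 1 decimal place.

τ/t½ = 51/23 ≈ 2.2174, so fraction remaining f = (1/2)^(51/23) ≈ 0.2150.
Accumulation ratio R = 1/(1 − f) ≈ 1/0.7850 ≈ 1.2739.
Single-dose peak C₀ = D/Vd = 1870/206 ≈ 9.078 mcg/mL.
Cmax,ss = C₀/(1 − f) ≈ 9.078/0.7850 ≈ 11.564 mcg/mL.
Steady-state trough Cmin,ss = Cmax,ss·f ≈ 11.564 × 0.2150 ≈ 2.486 mcg/mL.
Trough 2.5 mcg/mL vs MEC 3 mcg/mL: subtherapeutic.

2.5 mcg/mL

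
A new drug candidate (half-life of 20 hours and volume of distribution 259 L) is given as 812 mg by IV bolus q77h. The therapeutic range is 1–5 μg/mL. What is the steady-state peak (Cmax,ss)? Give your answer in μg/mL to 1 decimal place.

3.4 μg/mL

Over one 77-h interval, 77/20 ≈ 3.85 half-lives elapse, leaving f ≈ 0.0693 of each dose.
At steady state, accumulation factor R = 1/(1 − e^(−kτ)) ≈ 1.0745.
Single-dose peak C₀ = D/Vd = 812/259 ≈ 3.135 μg/mL.
Steady-state peak Cmax,ss = C₀·R ≈ 3.135 × 1.0745 ≈ 3.369 μg/mL.
Peak 3.4 μg/mL vs MTC 5 μg/mL: below toxic threshold.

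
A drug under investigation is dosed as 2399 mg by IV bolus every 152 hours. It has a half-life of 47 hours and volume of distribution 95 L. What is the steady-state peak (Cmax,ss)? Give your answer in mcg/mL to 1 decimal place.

τ/t½ = 152/47 ≈ 3.234, so fraction remaining f = (1/2)^(152/47) ≈ 0.1063.
Accumulation ratio R = 1/(1 − f) ≈ 1/0.8937 ≈ 1.1189.
Single-dose peak C₀ = D/Vd = 2399/95 ≈ 25.253 mcg/mL.
Cmax,ss = C₀/(1 − f) ≈ 25.253/0.8937 ≈ 28.257 mcg/mL.

28.3 mcg/mL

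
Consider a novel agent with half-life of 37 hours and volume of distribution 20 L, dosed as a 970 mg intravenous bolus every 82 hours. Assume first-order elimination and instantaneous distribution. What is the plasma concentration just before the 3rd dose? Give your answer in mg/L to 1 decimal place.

12.7 mg/L

f = (1/2)^(τ/t½) = (1/2)^(82/37) ≈ 0.2152.
C₀ = D/Vd = 970/20 ≈ 48.500 mg/L.
Before the 3rd dose, 2 doses have been given. Superposition: Cmin = C₀·(f + f²).
≈ 48.500 × (0.2152 + 0.0463) ≈ 48.500 × 0.2615 ≈ 12.683 mg/L.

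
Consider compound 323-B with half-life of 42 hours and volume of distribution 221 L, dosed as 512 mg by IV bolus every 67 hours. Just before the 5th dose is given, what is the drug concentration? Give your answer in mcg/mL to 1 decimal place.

1.1 mcg/mL

f = (1/2)^(τ/t½) = (1/2)^(67/42) ≈ 0.3310.
C₀ = D/Vd = 512/221 ≈ 2.317 mcg/mL.
Before the 5th dose, 4 doses have been given. Superposition: Cmin = C₀·(f + f² + … + f^4).
≈ 2.317 × (0.3310 + 0.1096 + 0.0363 + 0.0120) ≈ 2.317 × 0.4889 ≈ 1.133 mcg/mL.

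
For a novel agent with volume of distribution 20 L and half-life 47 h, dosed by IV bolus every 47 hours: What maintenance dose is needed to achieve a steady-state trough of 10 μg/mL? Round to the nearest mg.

τ/t½ = 47/47 ≈ 1, so f = (1/2)^(47/47) ≈ 0.500000.
Cmin,ss = (D/Vd)·f/(1−f), so D = Cmin,ss·Vd·(1−f)/f.
D = 10 × 20 × (1−f)/f ≈ 10 × 20 × 1.00000 ≈ 200.00 mg.

200 mg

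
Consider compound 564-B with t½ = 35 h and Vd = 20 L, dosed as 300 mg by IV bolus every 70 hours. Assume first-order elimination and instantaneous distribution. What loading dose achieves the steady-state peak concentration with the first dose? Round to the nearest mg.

f = (1/2)^(70/35) ≈ 0.250000; accumulation ratio R = 1/(1−f) ≈ 1.33333.
Loading dose to hit Cmax,ss on first dose: D_load = D_maint·R ≈ 300 × 1.33333 ≈ 400.00 mg.

400 mg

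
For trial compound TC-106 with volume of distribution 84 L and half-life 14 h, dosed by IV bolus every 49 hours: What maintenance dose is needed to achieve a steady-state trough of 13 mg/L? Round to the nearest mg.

11263 mg

τ/t½ = 49/14 ≈ 3.5, so f = (1/2)^(49/14) ≈ 0.088388.
Cmin,ss = (D/Vd)·f/(1−f), so D = Cmin,ss·Vd·(1−f)/f.
D = 13 × 84 × (1−f)/f ≈ 13 × 84 × 10.31375 ≈ 11262.62 mg.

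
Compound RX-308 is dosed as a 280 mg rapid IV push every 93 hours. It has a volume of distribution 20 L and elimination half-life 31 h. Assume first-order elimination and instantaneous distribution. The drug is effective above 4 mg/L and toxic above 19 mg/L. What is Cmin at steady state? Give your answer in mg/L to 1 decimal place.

The dosing interval is 3 half-lives, so f = 2^(−3) = 0.125.
At steady state, R = 1/(1 − 0.125) = 8/7.
Single-dose peak C₀ = D/Vd = 280/20 = 14 mg/L.
Steady-state peak Cmax,ss = C₀·R = 14 × 8/7 ≈ 16.000 mg/L.
Steady-state trough Cmin,ss = Cmax,ss·f ≈ 16.000 × 0.125 ≈ 2.000 mg/L.
Trough 2.0 mg/L vs MEC 4 mg/L: subtherapeutic.

2.0 mg/L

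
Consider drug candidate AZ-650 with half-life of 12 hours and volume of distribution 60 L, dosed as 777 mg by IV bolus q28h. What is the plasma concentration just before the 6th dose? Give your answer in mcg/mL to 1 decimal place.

3.2 mcg/mL

f = (1/2)^(τ/t½) = (1/2)^(28/12) ≈ 0.1984.
C₀ = D/Vd = 777/60 ≈ 12.950 mcg/mL.
Before the 6th dose, 5 doses have been given. Superposition: Cmin = C₀·(f + f² + … + f^5).
≈ 12.950 × (0.1984 + 0.0394 + 0.0078 + 0.0015 + 0.0003) ≈ 12.950 × 0.2474 ≈ 3.204 mcg/mL.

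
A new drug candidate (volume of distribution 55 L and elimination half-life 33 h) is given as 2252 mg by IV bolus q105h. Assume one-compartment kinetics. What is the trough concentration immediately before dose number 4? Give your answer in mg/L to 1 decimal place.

5.1 mg/L

f = (1/2)^(τ/t½) = (1/2)^(105/33) ≈ 0.1102.
C₀ = D/Vd = 2252/55 ≈ 40.945 mg/L.
Before the 4th dose, 3 doses have been given. Superposition: Cmin = C₀·(f + f² + … + f^3).
≈ 40.945 × (0.1102 + 0.0121 + 0.0013) ≈ 40.945 × 0.1236 ≈ 5.061 mg/L.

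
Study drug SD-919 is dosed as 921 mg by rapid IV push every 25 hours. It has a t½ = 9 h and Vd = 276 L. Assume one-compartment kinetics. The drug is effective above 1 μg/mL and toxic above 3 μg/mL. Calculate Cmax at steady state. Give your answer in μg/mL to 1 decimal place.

Over one 25-h interval, 25/9 ≈ 2.7778 half-lives elapse, leaving f ≈ 0.1458 of each dose.
Accumulation ratio R = 1/(1 − f) ≈ 1/0.8542 ≈ 1.1707.
Single-dose peak C₀ = D/Vd = 921/276 ≈ 3.337 μg/mL.
Steady-state peak Cmax,ss = C₀·R ≈ 3.337 × 1.1707 ≈ 3.907 μg/mL.
Peak 3.9 μg/mL vs MTC 3 μg/mL: exceeds toxic threshold.

3.9 μg/mL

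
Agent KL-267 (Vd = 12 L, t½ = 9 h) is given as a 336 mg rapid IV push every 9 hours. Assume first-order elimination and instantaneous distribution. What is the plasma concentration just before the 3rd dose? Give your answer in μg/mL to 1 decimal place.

21.0 μg/mL

f = (1/2)^(τ/t½) = (1/2)^(9/9) ≈ 0.5000.
C₀ = D/Vd = 336/12 ≈ 28.000 μg/mL.
Before the 3rd dose, 2 doses have been given. Superposition: Cmin = C₀·(f + f²).
≈ 28.000 × (0.5000 + 0.2500) ≈ 28.000 × 0.7500 ≈ 21.000 μg/mL.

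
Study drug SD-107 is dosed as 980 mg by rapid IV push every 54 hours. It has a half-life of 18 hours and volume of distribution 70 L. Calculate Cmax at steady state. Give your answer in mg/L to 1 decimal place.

16.0 mg/L

The dosing interval is 3 half-lives, so f = 2^(−3) = 0.125.
Accumulation ratio R = 1/(1 − f) = 1/0.875 = 8/7.
Single-dose peak C₀ = D/Vd = 980/70 = 14 mg/L.
Steady-state peak Cmax,ss = C₀·R = 14 × 8/7 ≈ 16.000 mg/L.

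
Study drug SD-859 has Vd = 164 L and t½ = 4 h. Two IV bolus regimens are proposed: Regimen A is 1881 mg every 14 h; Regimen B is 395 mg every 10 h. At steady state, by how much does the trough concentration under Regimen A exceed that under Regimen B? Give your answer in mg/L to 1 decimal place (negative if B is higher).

0.6 mg/L

Regimen A: f = (1/2)^(14/4) ≈ 0.0884; Cmin,ss = (1881/164)·f/(1−f) ≈ 1.112 mg/L.
Regimen B: f = (1/2)^(10/4) ≈ 0.1768; Cmin,ss = (395/164)·f/(1−f) ≈ 0.517 mg/L.
Difference ≈ 1.112 − 0.517 ≈ 0.595 mg/L.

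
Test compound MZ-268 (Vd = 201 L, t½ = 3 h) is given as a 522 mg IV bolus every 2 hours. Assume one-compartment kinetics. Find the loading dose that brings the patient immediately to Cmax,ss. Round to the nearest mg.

f = (1/2)^(2/3) ≈ 0.629961; accumulation ratio R = 1/(1−f) ≈ 2.70242.
Loading dose to hit Cmax,ss on first dose: D_load = D_maint·R ≈ 522 × 2.70242 ≈ 1410.66 mg.

1411 mg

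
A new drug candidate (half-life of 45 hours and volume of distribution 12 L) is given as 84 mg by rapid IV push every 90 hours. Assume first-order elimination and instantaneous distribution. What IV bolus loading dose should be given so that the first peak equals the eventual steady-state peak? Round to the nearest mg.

f = (1/2)^(90/45) ≈ 0.250000; accumulation ratio R = 1/(1−f) ≈ 1.33333.
Loading dose to hit Cmax,ss on first dose: D_load = D_maint·R ≈ 84 × 1.33333 ≈ 112.00 mg.

112 mg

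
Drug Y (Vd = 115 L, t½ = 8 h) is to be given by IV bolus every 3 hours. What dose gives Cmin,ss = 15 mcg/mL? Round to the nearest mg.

512 mg

τ/t½ = 3/8 ≈ 0.375, so f = (1/2)^(3/8) ≈ 0.771105.
Cmin,ss = (D/Vd)·f/(1−f), so D = Cmin,ss·Vd·(1−f)/f.
D = 15 × 115 × (1−f)/f ≈ 15 × 115 × 0.29684 ≈ 512.05 mg.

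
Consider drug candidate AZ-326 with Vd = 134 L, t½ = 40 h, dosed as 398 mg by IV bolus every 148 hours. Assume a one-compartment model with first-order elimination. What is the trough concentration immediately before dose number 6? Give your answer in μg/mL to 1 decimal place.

f = (1/2)^(τ/t½) = (1/2)^(148/40) ≈ 0.0769.
C₀ = D/Vd = 398/134 ≈ 2.970 μg/mL.
Before the 6th dose, 5 doses have been given. Superposition: Cmin = C₀·(f + f² + … + f^5).
≈ 2.970 × (0.0769 + 0.0059 + 0.0005 + 0.0000 + 0.0000) ≈ 2.970 × 0.0833 ≈ 0.247 μg/mL.

0.2 μg/mL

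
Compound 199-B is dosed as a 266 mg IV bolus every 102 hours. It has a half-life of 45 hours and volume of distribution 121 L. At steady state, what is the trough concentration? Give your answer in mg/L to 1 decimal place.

0.6 mg/L

τ/t½ = 102/45 ≈ 2.2667, so fraction remaining f = (1/2)^(102/45) ≈ 0.2078.
Accumulation ratio R = 1/(1 − f) ≈ 1/0.7922 ≈ 1.2623.
Each bolus raises the concentration by D/Vd = 266/121 ≈ 2.198 mg/L.
Cmax,ss = C₀/(1 − f) ≈ 2.198/0.7922 ≈ 2.775 mg/L.
One interval later, Cmin,ss = Cmax,ss·e^(−kτ) ≈ 2.775 × 0.2078 ≈ 0.577 mg/L.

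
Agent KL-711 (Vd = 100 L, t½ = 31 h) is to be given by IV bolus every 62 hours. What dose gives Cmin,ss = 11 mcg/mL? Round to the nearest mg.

τ/t½ = 62/31 ≈ 2, so f = (1/2)^(62/31) ≈ 0.250000.
Cmin,ss = (D/Vd)·f/(1−f), so D = Cmin,ss·Vd·(1−f)/f.
D = 11 × 100 × (1−f)/f ≈ 11 × 100 × 3.00000 ≈ 3300.00 mg.

3300 mg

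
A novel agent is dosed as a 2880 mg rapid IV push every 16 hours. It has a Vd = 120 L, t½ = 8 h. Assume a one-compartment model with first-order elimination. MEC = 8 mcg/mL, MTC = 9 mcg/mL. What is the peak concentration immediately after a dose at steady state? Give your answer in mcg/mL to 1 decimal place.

32.0 mcg/mL

The dosing interval is 2 half-lives, so f = 2^(−2) = 0.25.
Accumulation ratio R = 1/(1 − f) = 1/0.75 = 4/3.
Single-dose peak C₀ = D/Vd = 2880/120 = 24 mcg/mL.
Steady-state peak Cmax,ss = C₀·R = 24 × 4/3 ≈ 32.000 mcg/mL.
Peak 32.0 mcg/mL vs MTC 9 mcg/mL: exceeds toxic threshold.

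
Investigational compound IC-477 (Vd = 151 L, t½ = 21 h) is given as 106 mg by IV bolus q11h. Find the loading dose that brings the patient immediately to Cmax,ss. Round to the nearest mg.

f = (1/2)^(11/21) ≈ 0.695533; accumulation ratio R = 1/(1−f) ≈ 3.28443.
Loading dose to hit Cmax,ss on first dose: D_load = D_maint·R ≈ 106 × 3.28443 ≈ 348.15 mg.

348 mg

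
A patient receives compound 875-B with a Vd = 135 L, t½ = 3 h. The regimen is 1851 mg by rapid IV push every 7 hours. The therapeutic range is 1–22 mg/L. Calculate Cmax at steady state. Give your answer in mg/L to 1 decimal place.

τ/t½ = 7/3 ≈ 2.3333, so fraction remaining f = (1/2)^(7/3) ≈ 0.1984.
At steady state, accumulation factor R = 1/(1 − e^(−kτ)) ≈ 1.2475.
Single-dose peak C₀ = D/Vd = 1851/135 ≈ 13.711 mg/L.
Steady-state peak Cmax,ss = C₀·R ≈ 13.711 × 1.2475 ≈ 17.104 mg/L.
Peak 17.1 mg/L vs MTC 22 mg/L: below toxic threshold.

17.1 mg/L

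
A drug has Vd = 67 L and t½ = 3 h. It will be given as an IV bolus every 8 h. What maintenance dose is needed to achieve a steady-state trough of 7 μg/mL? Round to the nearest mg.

τ/t½ = 8/3 ≈ 2.6667, so f = (1/2)^(8/3) ≈ 0.157490.
Cmin,ss = (D/Vd)·f/(1−f), so D = Cmin,ss·Vd·(1−f)/f.
D = 7 × 67 × (1−f)/f ≈ 7 × 67 × 5.34961 ≈ 2508.97 mg.

2509 mg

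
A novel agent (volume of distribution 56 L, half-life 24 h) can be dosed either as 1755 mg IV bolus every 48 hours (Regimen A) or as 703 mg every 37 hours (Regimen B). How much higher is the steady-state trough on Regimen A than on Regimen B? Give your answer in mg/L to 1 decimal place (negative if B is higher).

Regimen A: f = (1/2)^(48/24) ≈ 0.2500; Cmin,ss = (1755/56)·f/(1−f) ≈ 10.446 mg/L.
Regimen B: f = (1/2)^(37/24) ≈ 0.3435; Cmin,ss = (703/56)·f/(1−f) ≈ 6.568 mg/L.
Difference ≈ 10.446 − 6.568 ≈ 3.878 mg/L.

3.9 mg/L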